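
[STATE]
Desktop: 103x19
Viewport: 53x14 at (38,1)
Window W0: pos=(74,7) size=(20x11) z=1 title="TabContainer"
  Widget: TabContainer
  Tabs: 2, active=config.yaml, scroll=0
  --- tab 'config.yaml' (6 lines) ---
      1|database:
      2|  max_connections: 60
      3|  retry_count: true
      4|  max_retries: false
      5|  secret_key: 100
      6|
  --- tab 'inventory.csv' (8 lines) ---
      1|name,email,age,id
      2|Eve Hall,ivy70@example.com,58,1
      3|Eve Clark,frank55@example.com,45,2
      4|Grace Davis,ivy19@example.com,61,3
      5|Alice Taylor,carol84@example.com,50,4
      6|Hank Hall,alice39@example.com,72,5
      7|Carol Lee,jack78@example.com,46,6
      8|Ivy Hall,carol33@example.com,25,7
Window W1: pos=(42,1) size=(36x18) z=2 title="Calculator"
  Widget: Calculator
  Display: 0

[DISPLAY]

    ┏━━━━━━━━━━━━━━━━━━━━━━━━━━━━━━━━━━┓             
    ┃ Calculator                       ┃             
    ┠──────────────────────────────────┨             
    ┃                                 0┃             
    ┃┌───┬───┬───┬───┐                 ┃             
    ┃│ 7 │ 8 │ 9 │ ÷ │                 ┃             
    ┃├───┼───┼───┼───┤                 ┃━━━━━━━━━━━━━
    ┃│ 4 │ 5 │ 6 │ × │                 ┃bContainer   
    ┃├───┼───┼───┼───┤                 ┃─────────────
    ┃│ 1 │ 2 │ 3 │ - │                 ┃nfig.yaml]│ i
    ┃├───┼───┼───┼───┤                 ┃─────────────
    ┃│ 0 │ . │ = │ + │                 ┃abase:       
    ┃├───┼───┼───┼───┤                 ┃ax_connection
    ┃│ C │ MC│ MR│ M+│                 ┃etry_count: t


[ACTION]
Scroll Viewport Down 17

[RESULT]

    ┃┌───┬───┬───┬───┐                 ┃             
    ┃│ 7 │ 8 │ 9 │ ÷ │                 ┃             
    ┃├───┼───┼───┼───┤                 ┃━━━━━━━━━━━━━
    ┃│ 4 │ 5 │ 6 │ × │                 ┃bContainer   
    ┃├───┼───┼───┼───┤                 ┃─────────────
    ┃│ 1 │ 2 │ 3 │ - │                 ┃nfig.yaml]│ i
    ┃├───┼───┼───┼───┤                 ┃─────────────
    ┃│ 0 │ . │ = │ + │                 ┃abase:       
    ┃├───┼───┼───┼───┤                 ┃ax_connection
    ┃│ C │ MC│ MR│ M+│                 ┃etry_count: t
    ┃└───┴───┴───┴───┘                 ┃ax_retries: f
    ┃                                  ┃ecret_key: 10
    ┃                                  ┃━━━━━━━━━━━━━
    ┗━━━━━━━━━━━━━━━━━━━━━━━━━━━━━━━━━━┛             


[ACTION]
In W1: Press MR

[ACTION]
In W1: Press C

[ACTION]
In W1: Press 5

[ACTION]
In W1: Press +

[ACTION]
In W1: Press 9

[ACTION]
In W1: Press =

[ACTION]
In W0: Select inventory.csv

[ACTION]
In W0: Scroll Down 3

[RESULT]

    ┃┌───┬───┬───┬───┐                 ┃             
    ┃│ 7 │ 8 │ 9 │ ÷ │                 ┃             
    ┃├───┼───┼───┼───┤                 ┃━━━━━━━━━━━━━
    ┃│ 4 │ 5 │ 6 │ × │                 ┃bContainer   
    ┃├───┼───┼───┼───┤                 ┃─────────────
    ┃│ 1 │ 2 │ 3 │ - │                 ┃nfig.yaml │[i
    ┃├───┼───┼───┼───┤                 ┃─────────────
    ┃│ 0 │ . │ = │ + │                 ┃ce Davis,ivy1
    ┃├───┼───┼───┼───┤                 ┃ce Taylor,car
    ┃│ C │ MC│ MR│ M+│                 ┃k Hall,alice3
    ┃└───┴───┴───┴───┘                 ┃ol Lee,jack78
    ┃                                  ┃ Hall,carol33
    ┃                                  ┃━━━━━━━━━━━━━
    ┗━━━━━━━━━━━━━━━━━━━━━━━━━━━━━━━━━━┛             


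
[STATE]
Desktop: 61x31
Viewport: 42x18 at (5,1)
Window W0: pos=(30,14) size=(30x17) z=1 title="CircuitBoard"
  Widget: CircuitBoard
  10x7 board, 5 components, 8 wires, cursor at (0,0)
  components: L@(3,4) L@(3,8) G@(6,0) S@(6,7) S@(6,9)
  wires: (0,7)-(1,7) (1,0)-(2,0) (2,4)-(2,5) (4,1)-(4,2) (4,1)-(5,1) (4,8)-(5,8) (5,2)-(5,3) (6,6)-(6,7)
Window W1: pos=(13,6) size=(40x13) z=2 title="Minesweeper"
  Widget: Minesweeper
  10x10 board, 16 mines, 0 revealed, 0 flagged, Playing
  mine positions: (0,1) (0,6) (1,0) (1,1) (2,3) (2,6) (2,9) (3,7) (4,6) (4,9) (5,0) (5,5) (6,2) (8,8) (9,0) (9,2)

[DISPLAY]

                                          
                                          
                                          
                                          
                                          
        ┏━━━━━━━━━━━━━━━━━━━━━━━━━━━━━━━━━
        ┃ Minesweeper                     
        ┠─────────────────────────────────
        ┃■■■■■■■■■■                       
        ┃■■■■■■■■■■                       
        ┃■■■■■■■■■■                       
        ┃■■■■■■■■■■                       
        ┃■■■■■■■■■■                       
        ┃■■■■■■■■■■                       
        ┃■■■■■■■■■■                       
        ┃■■■■■■■■■■                       
        ┃■■■■■■■■■■                       
        ┗━━━━━━━━━━━━━━━━━━━━━━━━━━━━━━━━━


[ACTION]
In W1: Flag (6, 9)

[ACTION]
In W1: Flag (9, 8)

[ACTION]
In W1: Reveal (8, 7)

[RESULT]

                                          
                                          
                                          
                                          
                                          
        ┏━━━━━━━━━━━━━━━━━━━━━━━━━━━━━━━━━
        ┃ Minesweeper                     
        ┠─────────────────────────────────
        ┃■■■■■■■■■■                       
        ┃■■■■■■■■■■                       
        ┃■■■■■■■■■■                       
        ┃■■■■■■■■■■                       
        ┃■■■■■■■■■■                       
        ┃■■■■■■■■■■                       
        ┃■■■■■■■■■⚑                       
        ┃■■■■■■■■■■                       
        ┃■■■■■■■1■■                       
        ┗━━━━━━━━━━━━━━━━━━━━━━━━━━━━━━━━━


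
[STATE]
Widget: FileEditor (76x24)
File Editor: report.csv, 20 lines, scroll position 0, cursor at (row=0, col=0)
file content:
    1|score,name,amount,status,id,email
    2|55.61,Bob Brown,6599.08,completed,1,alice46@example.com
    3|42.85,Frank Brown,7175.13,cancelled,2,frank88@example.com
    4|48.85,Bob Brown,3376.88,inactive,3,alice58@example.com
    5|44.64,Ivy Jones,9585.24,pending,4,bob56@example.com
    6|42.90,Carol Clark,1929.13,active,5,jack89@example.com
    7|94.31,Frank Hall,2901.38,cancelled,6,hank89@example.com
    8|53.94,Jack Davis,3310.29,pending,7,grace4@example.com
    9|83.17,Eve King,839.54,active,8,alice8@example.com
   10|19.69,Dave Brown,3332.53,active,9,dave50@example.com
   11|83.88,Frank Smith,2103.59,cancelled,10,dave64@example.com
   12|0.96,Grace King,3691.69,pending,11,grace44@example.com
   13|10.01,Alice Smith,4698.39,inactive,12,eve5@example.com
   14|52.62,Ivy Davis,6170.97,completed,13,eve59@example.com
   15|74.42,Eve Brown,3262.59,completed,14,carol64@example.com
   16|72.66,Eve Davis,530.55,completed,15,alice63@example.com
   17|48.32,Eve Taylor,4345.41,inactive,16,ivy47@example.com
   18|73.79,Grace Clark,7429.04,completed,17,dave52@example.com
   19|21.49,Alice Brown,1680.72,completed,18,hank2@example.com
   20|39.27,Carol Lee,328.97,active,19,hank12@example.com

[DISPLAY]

█core,name,amount,status,id,email                                          ▲
55.61,Bob Brown,6599.08,completed,1,alice46@example.com                    █
42.85,Frank Brown,7175.13,cancelled,2,frank88@example.com                  ░
48.85,Bob Brown,3376.88,inactive,3,alice58@example.com                     ░
44.64,Ivy Jones,9585.24,pending,4,bob56@example.com                        ░
42.90,Carol Clark,1929.13,active,5,jack89@example.com                      ░
94.31,Frank Hall,2901.38,cancelled,6,hank89@example.com                    ░
53.94,Jack Davis,3310.29,pending,7,grace4@example.com                      ░
83.17,Eve King,839.54,active,8,alice8@example.com                          ░
19.69,Dave Brown,3332.53,active,9,dave50@example.com                       ░
83.88,Frank Smith,2103.59,cancelled,10,dave64@example.com                  ░
0.96,Grace King,3691.69,pending,11,grace44@example.com                     ░
10.01,Alice Smith,4698.39,inactive,12,eve5@example.com                     ░
52.62,Ivy Davis,6170.97,completed,13,eve59@example.com                     ░
74.42,Eve Brown,3262.59,completed,14,carol64@example.com                   ░
72.66,Eve Davis,530.55,completed,15,alice63@example.com                    ░
48.32,Eve Taylor,4345.41,inactive,16,ivy47@example.com                     ░
73.79,Grace Clark,7429.04,completed,17,dave52@example.com                  ░
21.49,Alice Brown,1680.72,completed,18,hank2@example.com                   ░
39.27,Carol Lee,328.97,active,19,hank12@example.com                        ░
                                                                           ░
                                                                           ░
                                                                           ░
                                                                           ▼


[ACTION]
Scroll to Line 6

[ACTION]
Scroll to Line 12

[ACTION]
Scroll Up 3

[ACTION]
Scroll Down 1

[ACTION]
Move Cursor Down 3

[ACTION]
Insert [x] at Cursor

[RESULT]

score,name,amount,status,id,email                                          ▲
55.61,Bob Brown,6599.08,completed,1,alice46@example.com                    █
42.85,Frank Brown,7175.13,cancelled,2,frank88@example.com                  ░
x█8.85,Bob Brown,3376.88,inactive,3,alice58@example.com                    ░
44.64,Ivy Jones,9585.24,pending,4,bob56@example.com                        ░
42.90,Carol Clark,1929.13,active,5,jack89@example.com                      ░
94.31,Frank Hall,2901.38,cancelled,6,hank89@example.com                    ░
53.94,Jack Davis,3310.29,pending,7,grace4@example.com                      ░
83.17,Eve King,839.54,active,8,alice8@example.com                          ░
19.69,Dave Brown,3332.53,active,9,dave50@example.com                       ░
83.88,Frank Smith,2103.59,cancelled,10,dave64@example.com                  ░
0.96,Grace King,3691.69,pending,11,grace44@example.com                     ░
10.01,Alice Smith,4698.39,inactive,12,eve5@example.com                     ░
52.62,Ivy Davis,6170.97,completed,13,eve59@example.com                     ░
74.42,Eve Brown,3262.59,completed,14,carol64@example.com                   ░
72.66,Eve Davis,530.55,completed,15,alice63@example.com                    ░
48.32,Eve Taylor,4345.41,inactive,16,ivy47@example.com                     ░
73.79,Grace Clark,7429.04,completed,17,dave52@example.com                  ░
21.49,Alice Brown,1680.72,completed,18,hank2@example.com                   ░
39.27,Carol Lee,328.97,active,19,hank12@example.com                        ░
                                                                           ░
                                                                           ░
                                                                           ░
                                                                           ▼


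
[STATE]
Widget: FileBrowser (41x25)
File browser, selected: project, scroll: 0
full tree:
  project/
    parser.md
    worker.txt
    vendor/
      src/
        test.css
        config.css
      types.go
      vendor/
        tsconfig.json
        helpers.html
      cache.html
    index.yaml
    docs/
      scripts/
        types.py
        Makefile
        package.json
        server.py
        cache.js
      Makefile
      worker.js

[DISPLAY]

> [-] project/                           
    parser.md                            
    worker.txt                           
    [+] vendor/                          
    index.yaml                           
    [+] docs/                            
                                         
                                         
                                         
                                         
                                         
                                         
                                         
                                         
                                         
                                         
                                         
                                         
                                         
                                         
                                         
                                         
                                         
                                         
                                         


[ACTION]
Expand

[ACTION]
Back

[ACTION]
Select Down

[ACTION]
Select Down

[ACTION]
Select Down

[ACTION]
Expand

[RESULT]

  [-] project/                           
    parser.md                            
    worker.txt                           
  > [-] vendor/                          
      [+] src/                           
      types.go                           
      [+] vendor/                        
      cache.html                         
    index.yaml                           
    [+] docs/                            
                                         
                                         
                                         
                                         
                                         
                                         
                                         
                                         
                                         
                                         
                                         
                                         
                                         
                                         
                                         


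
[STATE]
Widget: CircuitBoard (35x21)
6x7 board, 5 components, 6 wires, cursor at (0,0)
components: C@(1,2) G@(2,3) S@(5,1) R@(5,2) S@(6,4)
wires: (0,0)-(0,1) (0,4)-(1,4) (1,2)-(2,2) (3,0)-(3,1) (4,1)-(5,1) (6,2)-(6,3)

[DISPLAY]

   0 1 2 3 4 5                     
0  [.]─ ·           ·              
                    │              
1           C       ·              
            │                      
2           ·   G                  
                                   
3   · ─ ·                          
                                   
4       ·                          
        │                          
5       S   R                      
                                   
6           · ─ ·   S              
Cursor: (0,0)                      
                                   
                                   
                                   
                                   
                                   
                                   


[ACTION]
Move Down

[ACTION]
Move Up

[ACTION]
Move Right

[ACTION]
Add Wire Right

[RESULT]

   0 1 2 3 4 5                     
0   · ─[.]─ ·       ·              
                    │              
1           C       ·              
            │                      
2           ·   G                  
                                   
3   · ─ ·                          
                                   
4       ·                          
        │                          
5       S   R                      
                                   
6           · ─ ·   S              
Cursor: (0,1)                      
                                   
                                   
                                   
                                   
                                   
                                   


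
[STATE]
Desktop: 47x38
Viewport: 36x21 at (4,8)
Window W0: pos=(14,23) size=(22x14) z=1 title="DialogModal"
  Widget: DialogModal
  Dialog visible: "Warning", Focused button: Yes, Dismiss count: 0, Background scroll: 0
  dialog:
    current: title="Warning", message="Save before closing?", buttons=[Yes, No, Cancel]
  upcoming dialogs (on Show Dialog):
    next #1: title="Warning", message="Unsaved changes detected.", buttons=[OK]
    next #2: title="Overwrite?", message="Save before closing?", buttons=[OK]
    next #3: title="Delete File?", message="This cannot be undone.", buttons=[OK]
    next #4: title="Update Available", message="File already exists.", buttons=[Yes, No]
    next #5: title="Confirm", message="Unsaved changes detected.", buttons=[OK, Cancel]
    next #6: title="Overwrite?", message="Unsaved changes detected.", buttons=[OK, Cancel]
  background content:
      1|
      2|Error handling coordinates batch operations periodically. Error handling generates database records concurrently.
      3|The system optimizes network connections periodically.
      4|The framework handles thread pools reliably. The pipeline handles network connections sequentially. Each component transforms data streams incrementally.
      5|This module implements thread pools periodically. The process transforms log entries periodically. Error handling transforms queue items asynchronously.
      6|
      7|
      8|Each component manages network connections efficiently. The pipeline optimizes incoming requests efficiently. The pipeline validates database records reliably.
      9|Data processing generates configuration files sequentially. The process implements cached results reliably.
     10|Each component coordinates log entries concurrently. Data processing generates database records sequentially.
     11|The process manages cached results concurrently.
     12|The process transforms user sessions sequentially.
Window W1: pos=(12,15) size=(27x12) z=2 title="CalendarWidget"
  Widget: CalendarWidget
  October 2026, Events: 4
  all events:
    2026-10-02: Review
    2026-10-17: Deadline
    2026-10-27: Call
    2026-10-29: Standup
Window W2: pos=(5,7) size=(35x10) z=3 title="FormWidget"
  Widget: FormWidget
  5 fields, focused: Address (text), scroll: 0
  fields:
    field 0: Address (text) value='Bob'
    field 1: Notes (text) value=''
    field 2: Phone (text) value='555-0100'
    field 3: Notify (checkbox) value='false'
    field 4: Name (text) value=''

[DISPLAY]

 ┃ FormWidget                      ┃
 ┠─────────────────────────────────┨
 ┃> Address:    [Bob              ]┃
 ┃  Notes:      [                 ]┃
 ┃  Phone:      [555-0100         ]┃
 ┃  Notify:     [ ]                ┃
 ┃  Name:       [                 ]┃
 ┃                                 ┃
 ┗━━━━━━━━━━━━━━━━━━━━━━━━━━━━━━━━━┛
        ┠─────────────────────────┨ 
        ┃       October 2026      ┃ 
        ┃Mo Tu We Th Fr Sa Su     ┃ 
        ┃          1  2*  3  4    ┃ 
        ┃ 5  6  7  8  9 10 11     ┃ 
        ┃12 13 14 15 16 17* 18    ┃ 
        ┃19 20 21 22 23 24 25     ┃ 
        ┃26 27* 28 29* 30 31      ┃ 
        ┃                         ┃ 
        ┗━━━━━━━━━━━━━━━━━━━━━━━━━┛ 
          ┃Error handling coord┃    
          ┃Th┌──────────────┐es┃    


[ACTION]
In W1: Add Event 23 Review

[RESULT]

 ┃ FormWidget                      ┃
 ┠─────────────────────────────────┨
 ┃> Address:    [Bob              ]┃
 ┃  Notes:      [                 ]┃
 ┃  Phone:      [555-0100         ]┃
 ┃  Notify:     [ ]                ┃
 ┃  Name:       [                 ]┃
 ┃                                 ┃
 ┗━━━━━━━━━━━━━━━━━━━━━━━━━━━━━━━━━┛
        ┠─────────────────────────┨ 
        ┃       October 2026      ┃ 
        ┃Mo Tu We Th Fr Sa Su     ┃ 
        ┃          1  2*  3  4    ┃ 
        ┃ 5  6  7  8  9 10 11     ┃ 
        ┃12 13 14 15 16 17* 18    ┃ 
        ┃19 20 21 22 23* 24 25    ┃ 
        ┃26 27* 28 29* 30 31      ┃ 
        ┃                         ┃ 
        ┗━━━━━━━━━━━━━━━━━━━━━━━━━┛ 
          ┃Error handling coord┃    
          ┃Th┌──────────────┐es┃    


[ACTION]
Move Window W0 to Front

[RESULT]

 ┃ FormWidget                      ┃
 ┠─────────────────────────────────┨
 ┃> Address:    [Bob              ]┃
 ┃  Notes:      [                 ]┃
 ┃  Phone:      [555-0100         ]┃
 ┃  Notify:     [ ]                ┃
 ┃  Name:       [                 ]┃
 ┃                                 ┃
 ┗━━━━━━━━━━━━━━━━━━━━━━━━━━━━━━━━━┛
        ┠─────────────────────────┨ 
        ┃       October 2026      ┃ 
        ┃Mo Tu We Th Fr Sa Su     ┃ 
        ┃          1  2*  3  4    ┃ 
        ┃ 5  6  7  8  9 10 11     ┃ 
        ┃12 13 14 15 16 17* 18    ┃ 
        ┃1┏━━━━━━━━━━━━━━━━━━━━┓  ┃ 
        ┃2┃ DialogModal        ┃  ┃ 
        ┃ ┠────────────────────┨  ┃ 
        ┗━┃                    ┃━━┛ 
          ┃Error handling coord┃    
          ┃Th┌──────────────┐es┃    


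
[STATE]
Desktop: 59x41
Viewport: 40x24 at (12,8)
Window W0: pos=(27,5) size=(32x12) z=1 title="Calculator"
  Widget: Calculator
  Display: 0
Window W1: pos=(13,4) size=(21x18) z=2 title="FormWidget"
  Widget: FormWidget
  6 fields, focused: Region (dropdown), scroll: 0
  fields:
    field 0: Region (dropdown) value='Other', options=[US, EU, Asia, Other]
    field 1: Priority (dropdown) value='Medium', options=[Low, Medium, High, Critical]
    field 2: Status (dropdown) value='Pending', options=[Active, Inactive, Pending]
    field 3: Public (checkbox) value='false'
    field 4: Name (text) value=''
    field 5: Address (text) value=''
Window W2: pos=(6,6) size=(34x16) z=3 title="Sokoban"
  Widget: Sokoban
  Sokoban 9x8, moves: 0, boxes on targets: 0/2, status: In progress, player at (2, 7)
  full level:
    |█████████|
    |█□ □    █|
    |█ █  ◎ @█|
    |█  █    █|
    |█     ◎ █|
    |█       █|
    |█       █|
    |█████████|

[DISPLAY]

───────────────────────────┨            
████                       ┃┬───┐       
   █                       ┃│ ÷ │       
◎ @█                       ┃┼───┤       
   █                       ┃│ × │       
 ◎ █                       ┃┼───┤       
   █                       ┃│ - │       
   █                       ┃┴───┘       
████                       ┃━━━━━━━━━━━━
: 0  0/2                   ┃            
                           ┃            
                           ┃            
                           ┃            
━━━━━━━━━━━━━━━━━━━━━━━━━━━┛            
                                        
                                        
                                        
                                        
                                        
                                        
                                        
                                        
                                        
                                        


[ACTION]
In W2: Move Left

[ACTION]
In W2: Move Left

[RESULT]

───────────────────────────┨            
████                       ┃┬───┐       
   █                       ┃│ ÷ │       
+  █                       ┃┼───┤       
   █                       ┃│ × │       
 ◎ █                       ┃┼───┤       
   █                       ┃│ - │       
   █                       ┃┴───┘       
████                       ┃━━━━━━━━━━━━
: 2  0/2                   ┃            
                           ┃            
                           ┃            
                           ┃            
━━━━━━━━━━━━━━━━━━━━━━━━━━━┛            
                                        
                                        
                                        
                                        
                                        
                                        
                                        
                                        
                                        
                                        


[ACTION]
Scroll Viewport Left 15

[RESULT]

      ┠────────────────────────────────┨
      ┃█████████                       ┃
      ┃█□ □    █                       ┃
      ┃█ █  +  █                       ┃
      ┃█  █    █                       ┃
      ┃█     ◎ █                       ┃
      ┃█       █                       ┃
      ┃█       █                       ┃
      ┃█████████                       ┃
      ┃Moves: 2  0/2                   ┃
      ┃                                ┃
      ┃                                ┃
      ┃                                ┃
      ┗━━━━━━━━━━━━━━━━━━━━━━━━━━━━━━━━┛
                                        
                                        
                                        
                                        
                                        
                                        
                                        
                                        
                                        
                                        


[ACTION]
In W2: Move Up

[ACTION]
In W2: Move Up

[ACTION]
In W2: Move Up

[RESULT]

      ┠────────────────────────────────┨
      ┃█████████                       ┃
      ┃█□ □ @  █                       ┃
      ┃█ █  ◎  █                       ┃
      ┃█  █    █                       ┃
      ┃█     ◎ █                       ┃
      ┃█       █                       ┃
      ┃█       █                       ┃
      ┃█████████                       ┃
      ┃Moves: 3  0/2                   ┃
      ┃                                ┃
      ┃                                ┃
      ┃                                ┃
      ┗━━━━━━━━━━━━━━━━━━━━━━━━━━━━━━━━┛
                                        
                                        
                                        
                                        
                                        
                                        
                                        
                                        
                                        
                                        


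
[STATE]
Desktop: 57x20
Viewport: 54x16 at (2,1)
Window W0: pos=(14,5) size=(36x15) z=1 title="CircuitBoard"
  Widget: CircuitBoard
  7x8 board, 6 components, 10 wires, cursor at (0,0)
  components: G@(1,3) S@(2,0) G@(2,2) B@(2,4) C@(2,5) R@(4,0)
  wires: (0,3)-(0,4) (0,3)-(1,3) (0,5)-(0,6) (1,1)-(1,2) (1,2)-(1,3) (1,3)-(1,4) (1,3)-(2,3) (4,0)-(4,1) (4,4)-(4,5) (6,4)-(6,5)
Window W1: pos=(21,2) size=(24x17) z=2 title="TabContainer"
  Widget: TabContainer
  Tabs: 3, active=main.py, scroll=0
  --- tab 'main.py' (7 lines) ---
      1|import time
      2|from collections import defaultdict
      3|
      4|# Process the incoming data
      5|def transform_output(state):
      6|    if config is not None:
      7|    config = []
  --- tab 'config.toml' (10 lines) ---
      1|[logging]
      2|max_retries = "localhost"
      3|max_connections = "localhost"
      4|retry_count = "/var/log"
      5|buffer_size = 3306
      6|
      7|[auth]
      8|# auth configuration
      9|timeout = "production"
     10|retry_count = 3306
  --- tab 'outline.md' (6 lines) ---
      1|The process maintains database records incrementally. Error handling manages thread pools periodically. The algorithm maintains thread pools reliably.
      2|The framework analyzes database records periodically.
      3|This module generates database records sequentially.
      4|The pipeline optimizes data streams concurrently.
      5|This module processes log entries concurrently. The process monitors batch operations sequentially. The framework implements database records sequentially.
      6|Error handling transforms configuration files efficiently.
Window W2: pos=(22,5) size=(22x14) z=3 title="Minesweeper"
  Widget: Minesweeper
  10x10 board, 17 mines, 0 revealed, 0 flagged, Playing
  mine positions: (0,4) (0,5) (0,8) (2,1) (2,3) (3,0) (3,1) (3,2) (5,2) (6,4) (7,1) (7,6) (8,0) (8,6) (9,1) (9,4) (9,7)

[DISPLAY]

                                                      
                   ┏━━━━━━━━━━━━━━━━━━━━━━┓           
                   ┃ TabContainer         ┃           
                   ┠──────────────────────┨           
            ┏━━━━━━┃┏━━━━━━━━━━━━━━━━━━━━┓┃━━━━┓      
            ┃ Circu┃┃ Minesweeper        ┃┃    ┃      
            ┠──────┃┠────────────────────┨┃────┨      
            ┃   0 1┃┃■■■■■■■■■■          ┃┃    ┃      
            ┃0  [.]┃┃■■■■■■■■■■          ┃┃    ┃      
            ┃      ┃┃■■■■■■■■■■          ┃┃    ┃      
            ┃1     ┃┃■■■■■■■■■■          ┃┃    ┃      
            ┃      ┃┃■■■■■■■■■■          ┃┃    ┃      
            ┃2   S ┃┃■■■■■■■■■■          ┃┃    ┃      
            ┃      ┃┃■■■■■■■■■■          ┃┃    ┃      
            ┃3     ┃┃■■■■■■■■■■          ┃┃    ┃      
            ┃      ┃┃■■■■■■■■■■          ┃┃    ┃      


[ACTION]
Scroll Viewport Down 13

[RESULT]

                   ┠──────────────────────┨           
            ┏━━━━━━┃┏━━━━━━━━━━━━━━━━━━━━┓┃━━━━┓      
            ┃ Circu┃┃ Minesweeper        ┃┃    ┃      
            ┠──────┃┠────────────────────┨┃────┨      
            ┃   0 1┃┃■■■■■■■■■■          ┃┃    ┃      
            ┃0  [.]┃┃■■■■■■■■■■          ┃┃    ┃      
            ┃      ┃┃■■■■■■■■■■          ┃┃    ┃      
            ┃1     ┃┃■■■■■■■■■■          ┃┃    ┃      
            ┃      ┃┃■■■■■■■■■■          ┃┃    ┃      
            ┃2   S ┃┃■■■■■■■■■■          ┃┃    ┃      
            ┃      ┃┃■■■■■■■■■■          ┃┃    ┃      
            ┃3     ┃┃■■■■■■■■■■          ┃┃    ┃      
            ┃      ┃┃■■■■■■■■■■          ┃┃    ┃      
            ┃4   R ┃┃■■■■■■■■■■          ┃┃    ┃      
            ┃      ┗┗━━━━━━━━━━━━━━━━━━━━┛┛    ┃      
            ┗━━━━━━━━━━━━━━━━━━━━━━━━━━━━━━━━━━┛      


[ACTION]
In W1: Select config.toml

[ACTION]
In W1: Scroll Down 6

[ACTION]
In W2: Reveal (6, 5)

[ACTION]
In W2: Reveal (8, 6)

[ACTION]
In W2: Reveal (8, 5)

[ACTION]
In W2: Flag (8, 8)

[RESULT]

                   ┠──────────────────────┨           
            ┏━━━━━━┃┏━━━━━━━━━━━━━━━━━━━━┓┃━━━━┓      
            ┃ Circu┃┃ Minesweeper        ┃┃    ┃      
            ┠──────┃┠────────────────────┨┃────┨      
            ┃   0 1┃┃■■■■✹✹■■✹■          ┃┃    ┃      
            ┃0  [.]┃┃■■■■■■■■■■          ┃┃    ┃      
            ┃      ┃┃■✹■✹■■■■■■          ┃┃    ┃      
            ┃1     ┃┃✹✹✹■■■■■■■          ┃┃    ┃      
            ┃      ┃┃■■■■■■■■■■          ┃┃    ┃      
            ┃2   S ┃┃■■✹■■■■■■■          ┃┃    ┃      
            ┃      ┃┃■■■■✹2■■■■          ┃┃    ┃      
            ┃3     ┃┃■✹■■■■✹■■■          ┃┃    ┃      
            ┃      ┃┃✹■■■■■✹■■■          ┃┃    ┃      
            ┃4   R ┃┃■✹■■✹■■✹■■          ┃┃    ┃      
            ┃      ┗┗━━━━━━━━━━━━━━━━━━━━┛┛    ┃      
            ┗━━━━━━━━━━━━━━━━━━━━━━━━━━━━━━━━━━┛      


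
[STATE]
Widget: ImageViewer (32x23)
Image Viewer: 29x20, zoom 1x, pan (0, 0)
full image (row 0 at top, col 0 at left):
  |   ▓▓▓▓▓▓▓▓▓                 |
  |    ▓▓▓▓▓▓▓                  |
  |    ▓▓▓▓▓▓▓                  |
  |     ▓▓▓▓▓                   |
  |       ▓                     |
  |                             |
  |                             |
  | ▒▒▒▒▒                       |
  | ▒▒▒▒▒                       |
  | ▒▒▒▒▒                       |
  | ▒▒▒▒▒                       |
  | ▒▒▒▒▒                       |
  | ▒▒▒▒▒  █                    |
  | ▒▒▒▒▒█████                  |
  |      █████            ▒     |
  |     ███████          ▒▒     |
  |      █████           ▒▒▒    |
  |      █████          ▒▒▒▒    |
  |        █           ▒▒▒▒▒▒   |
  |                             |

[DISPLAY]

   ▓▓▓▓▓▓▓▓▓                    
    ▓▓▓▓▓▓▓                     
    ▓▓▓▓▓▓▓                     
     ▓▓▓▓▓                      
       ▓                        
                                
                                
 ▒▒▒▒▒                          
 ▒▒▒▒▒                          
 ▒▒▒▒▒                          
 ▒▒▒▒▒                          
 ▒▒▒▒▒                          
 ▒▒▒▒▒  █                       
 ▒▒▒▒▒█████                     
      █████            ▒        
     ███████          ▒▒        
      █████           ▒▒▒       
      █████          ▒▒▒▒       
        █           ▒▒▒▒▒▒      
                                
                                
                                
                                


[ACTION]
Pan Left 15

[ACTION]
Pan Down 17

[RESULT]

      █████          ▒▒▒▒       
        █           ▒▒▒▒▒▒      
                                
                                
                                
                                
                                
                                
                                
                                
                                
                                
                                
                                
                                
                                
                                
                                
                                
                                
                                
                                
                                


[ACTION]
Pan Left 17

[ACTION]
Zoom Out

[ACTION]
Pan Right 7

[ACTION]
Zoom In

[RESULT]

▒▒▒▒▒                           
▒▒▒▒▒                           
▒▒▒▒▒                           
▒▒▒▒▒                           
▒▒▒▒▒                           
▒▒▒▒▒                           
▒▒▒▒▒                           
▒▒▒▒▒    ██                     
▒▒▒▒▒    ██                     
▒▒▒▒▒██████████                 
▒▒▒▒▒██████████                 
     ██████████                 
     ██████████                 
   ██████████████               
   ██████████████               
     ██████████                 
     ██████████                 
     ██████████                 
     ██████████                 
         ██                     
         ██                     
                                
                                


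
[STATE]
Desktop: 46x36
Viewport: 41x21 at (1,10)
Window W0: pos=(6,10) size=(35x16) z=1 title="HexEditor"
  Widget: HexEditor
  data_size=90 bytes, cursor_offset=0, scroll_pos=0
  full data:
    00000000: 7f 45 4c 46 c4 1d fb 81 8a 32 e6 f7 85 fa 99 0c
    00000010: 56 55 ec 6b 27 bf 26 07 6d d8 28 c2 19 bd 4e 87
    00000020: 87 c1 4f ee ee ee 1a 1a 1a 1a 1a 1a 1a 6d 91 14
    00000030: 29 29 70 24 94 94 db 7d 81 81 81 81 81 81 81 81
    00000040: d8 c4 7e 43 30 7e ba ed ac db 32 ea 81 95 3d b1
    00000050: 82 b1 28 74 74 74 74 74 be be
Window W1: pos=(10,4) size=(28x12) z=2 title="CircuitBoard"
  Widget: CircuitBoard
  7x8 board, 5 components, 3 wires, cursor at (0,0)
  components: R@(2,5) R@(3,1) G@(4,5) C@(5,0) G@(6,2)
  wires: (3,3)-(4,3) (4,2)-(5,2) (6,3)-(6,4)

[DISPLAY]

     ┏━━━┃1                         ┃━━┓ 
     ┃ He┃                          ┃  ┃ 
     ┠───┃2                       R ┃──┨ 
     ┃000┃                          ┃81┃ 
     ┃000┃3       R       ·         ┃07┃ 
     ┃000┗━━━━━━━━━━━━━━━━━━━━━━━━━━┛1a┃ 
     ┃00000030  29 29 70 24 94 94 db 7d┃ 
     ┃00000040  d8 c4 7e 43 30 7e ba ed┃ 
     ┃00000050  82 b1 28 74 74 74 74 74┃ 
     ┃                                 ┃ 
     ┃                                 ┃ 
     ┃                                 ┃ 
     ┃                                 ┃ 
     ┃                                 ┃ 
     ┃                                 ┃ 
     ┗━━━━━━━━━━━━━━━━━━━━━━━━━━━━━━━━━┛ 
                                         
                                         
                                         
                                         
                                         


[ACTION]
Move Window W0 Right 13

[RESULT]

         ┃1                         ┃━━━━
         ┃                          ┃    
         ┃2                       R ┃────
         ┃                          ┃d fb
         ┃3       R       ·         ┃f 26
         ┗━━━━━━━━━━━━━━━━━━━━━━━━━━┛e 1a
          ┃00000030  29 29 70 24 94 94 db
          ┃00000040  d8 c4 7e 43 30 7e ba
          ┃00000050  82 b1 28 74 74 74 74
          ┃                              
          ┃                              
          ┃                              
          ┃                              
          ┃                              
          ┃                              
          ┗━━━━━━━━━━━━━━━━━━━━━━━━━━━━━━
                                         
                                         
                                         
                                         
                                         


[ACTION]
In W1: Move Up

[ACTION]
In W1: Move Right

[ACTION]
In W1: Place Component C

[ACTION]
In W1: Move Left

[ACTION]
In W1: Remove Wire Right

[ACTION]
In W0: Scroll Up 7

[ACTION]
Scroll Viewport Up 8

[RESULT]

                                         
                                         
         ┏━━━━━━━━━━━━━━━━━━━━━━━━━━┓    
         ┃ CircuitBoard             ┃    
         ┠──────────────────────────┨    
         ┃   0 1 2 3 4 5 6          ┃    
         ┃0  [.]  C                 ┃    
         ┃                          ┃    
         ┃1                         ┃━━━━
         ┃                          ┃    
         ┃2                       R ┃────
         ┃                          ┃d fb
         ┃3       R       ·         ┃f 26
         ┗━━━━━━━━━━━━━━━━━━━━━━━━━━┛e 1a
          ┃00000030  29 29 70 24 94 94 db
          ┃00000040  d8 c4 7e 43 30 7e ba
          ┃00000050  82 b1 28 74 74 74 74
          ┃                              
          ┃                              
          ┃                              
          ┃                              
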